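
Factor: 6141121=7^2  *125329^1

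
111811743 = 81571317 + 30240426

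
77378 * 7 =541646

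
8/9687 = 8/9687=0.00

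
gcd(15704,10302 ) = 2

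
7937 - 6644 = 1293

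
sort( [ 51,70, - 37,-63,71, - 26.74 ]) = [ - 63,  -  37, - 26.74,51,70, 71] 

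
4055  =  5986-1931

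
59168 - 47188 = 11980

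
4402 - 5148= - 746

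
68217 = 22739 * 3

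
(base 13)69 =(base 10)87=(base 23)3i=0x57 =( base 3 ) 10020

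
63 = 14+49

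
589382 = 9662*61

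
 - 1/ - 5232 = 1/5232 = 0.00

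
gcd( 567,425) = 1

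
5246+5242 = 10488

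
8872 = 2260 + 6612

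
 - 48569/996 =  - 48569/996=-48.76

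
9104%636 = 200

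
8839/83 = 8839/83 = 106.49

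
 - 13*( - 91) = 1183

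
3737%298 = 161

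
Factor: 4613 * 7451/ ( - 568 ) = -34371463/568 = - 2^( - 3) * 7^1*71^ ( - 1)*659^1  *  7451^1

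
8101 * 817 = 6618517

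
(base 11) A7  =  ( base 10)117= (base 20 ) 5h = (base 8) 165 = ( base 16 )75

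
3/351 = 1/117 = 0.01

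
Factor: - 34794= -2^1*3^2*1933^1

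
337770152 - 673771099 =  - 336000947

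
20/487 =20/487 = 0.04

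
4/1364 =1/341  =  0.00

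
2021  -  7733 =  - 5712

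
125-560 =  - 435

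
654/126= 5  +  4/21= 5.19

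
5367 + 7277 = 12644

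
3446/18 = 191 +4/9  =  191.44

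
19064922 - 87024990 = -67960068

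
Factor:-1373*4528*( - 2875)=17873714000=2^4*5^3 * 23^1 * 283^1 * 1373^1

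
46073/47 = 46073/47= 980.28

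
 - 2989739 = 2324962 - 5314701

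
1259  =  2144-885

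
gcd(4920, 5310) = 30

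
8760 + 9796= 18556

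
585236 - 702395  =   - 117159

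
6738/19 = 354 +12/19 =354.63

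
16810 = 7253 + 9557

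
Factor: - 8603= - 7^1*1229^1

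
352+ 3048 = 3400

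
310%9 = 4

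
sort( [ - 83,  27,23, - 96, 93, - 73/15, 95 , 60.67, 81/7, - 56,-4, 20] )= [-96, - 83,-56,-73/15 , - 4, 81/7,20,23 , 27 , 60.67,93 , 95] 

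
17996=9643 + 8353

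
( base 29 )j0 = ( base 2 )1000100111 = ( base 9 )672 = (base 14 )2B5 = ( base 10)551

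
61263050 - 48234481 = 13028569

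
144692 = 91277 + 53415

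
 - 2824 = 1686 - 4510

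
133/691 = 133/691 = 0.19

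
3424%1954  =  1470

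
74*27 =1998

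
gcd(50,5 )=5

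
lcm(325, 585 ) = 2925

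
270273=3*90091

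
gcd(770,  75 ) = 5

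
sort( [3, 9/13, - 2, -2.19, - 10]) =[ - 10, -2.19, -2,9/13,3 ]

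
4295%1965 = 365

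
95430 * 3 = 286290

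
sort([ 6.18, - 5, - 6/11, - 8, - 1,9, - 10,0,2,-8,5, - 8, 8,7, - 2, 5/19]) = [ - 10, - 8,-8, - 8, - 5 , - 2, - 1, - 6/11, 0, 5/19,2,5  ,  6.18 , 7,8,9] 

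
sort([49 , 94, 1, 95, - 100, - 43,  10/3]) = [ - 100, - 43,1,10/3, 49, 94,95]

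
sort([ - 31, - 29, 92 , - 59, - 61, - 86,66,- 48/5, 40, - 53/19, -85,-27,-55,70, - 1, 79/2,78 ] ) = [ - 86, - 85,-61 , - 59, - 55 , - 31, - 29, - 27, - 48/5 , - 53/19  ,-1 , 79/2, 40,66,70,  78, 92]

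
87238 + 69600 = 156838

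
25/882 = 25/882  =  0.03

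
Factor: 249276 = 2^2*3^1*20773^1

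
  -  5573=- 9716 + 4143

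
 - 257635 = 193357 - 450992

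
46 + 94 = 140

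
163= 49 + 114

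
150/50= 3 = 3.00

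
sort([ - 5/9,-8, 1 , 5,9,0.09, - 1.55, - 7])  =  [ -8, - 7, - 1.55, - 5/9 , 0.09,1,5,9 ]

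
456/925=456/925 = 0.49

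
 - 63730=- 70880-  - 7150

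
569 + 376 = 945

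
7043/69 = 102 + 5/69 =102.07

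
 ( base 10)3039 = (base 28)3OF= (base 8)5737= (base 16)BDF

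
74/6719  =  74/6719   =  0.01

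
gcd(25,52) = 1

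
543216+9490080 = 10033296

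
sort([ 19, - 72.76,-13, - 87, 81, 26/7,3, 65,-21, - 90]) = [ - 90, - 87, - 72.76, - 21, - 13 , 3, 26/7, 19, 65,  81] 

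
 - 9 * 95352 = - 858168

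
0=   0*70720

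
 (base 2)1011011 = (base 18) 51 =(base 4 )1123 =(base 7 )160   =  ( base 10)91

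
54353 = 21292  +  33061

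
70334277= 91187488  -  20853211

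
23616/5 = 23616/5 = 4723.20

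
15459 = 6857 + 8602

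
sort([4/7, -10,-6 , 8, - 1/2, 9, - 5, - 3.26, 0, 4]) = [ - 10,- 6, -5 , - 3.26, - 1/2,0, 4/7,4  ,  8,9]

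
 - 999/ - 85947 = 333/28649 = 0.01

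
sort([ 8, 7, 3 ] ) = [ 3,  7,8]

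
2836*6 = 17016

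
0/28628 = 0 = 0.00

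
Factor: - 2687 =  - 2687^1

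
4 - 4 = 0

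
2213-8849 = -6636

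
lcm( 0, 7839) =0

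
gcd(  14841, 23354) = 1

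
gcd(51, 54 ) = 3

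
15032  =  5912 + 9120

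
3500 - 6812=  - 3312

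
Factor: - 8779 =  - 8779^1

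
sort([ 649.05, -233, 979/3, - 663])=[ - 663, - 233, 979/3, 649.05 ] 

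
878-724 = 154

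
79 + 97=176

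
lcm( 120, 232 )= 3480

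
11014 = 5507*2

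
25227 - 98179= - 72952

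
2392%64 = 24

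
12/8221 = 12/8221 = 0.00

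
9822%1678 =1432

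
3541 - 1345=2196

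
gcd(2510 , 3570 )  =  10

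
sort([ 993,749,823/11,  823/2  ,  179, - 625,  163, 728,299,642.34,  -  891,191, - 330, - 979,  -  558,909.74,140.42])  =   [-979,-891, -625,- 558, - 330,  823/11,140.42, 163,179, 191, 299,  823/2,642.34, 728 , 749,909.74, 993]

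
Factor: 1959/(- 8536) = - 2^(  -  3 )*3^1*11^( - 1)*97^( - 1)*653^1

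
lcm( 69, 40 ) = 2760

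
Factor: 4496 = 2^4*281^1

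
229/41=229/41 = 5.59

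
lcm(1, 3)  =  3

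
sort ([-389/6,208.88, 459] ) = [  -  389/6,208.88,459 ] 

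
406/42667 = 406/42667 = 0.01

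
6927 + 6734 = 13661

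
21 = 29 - 8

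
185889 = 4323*43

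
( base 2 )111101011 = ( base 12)34B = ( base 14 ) 271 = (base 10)491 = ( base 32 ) FB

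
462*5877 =2715174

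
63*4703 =296289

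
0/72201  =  0 = 0.00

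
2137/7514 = 2137/7514 = 0.28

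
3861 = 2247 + 1614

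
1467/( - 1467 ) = -1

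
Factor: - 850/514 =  - 425/257 = - 5^2*17^1*257^( - 1 )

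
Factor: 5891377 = 67^1*87931^1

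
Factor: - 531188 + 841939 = 310751= 7^1 *103^1*431^1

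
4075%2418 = 1657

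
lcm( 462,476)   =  15708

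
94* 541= 50854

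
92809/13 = 7139 + 2/13 = 7139.15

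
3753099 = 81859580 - 78106481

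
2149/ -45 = -48 + 11/45 = - 47.76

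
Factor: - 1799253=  - 3^4*97^1*229^1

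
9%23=9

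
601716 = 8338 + 593378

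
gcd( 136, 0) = 136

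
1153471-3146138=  - 1992667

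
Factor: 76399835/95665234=2^( - 1 )*5^1*7^( - 1)*23^( -1)* 1553^1*9839^1*297097^ ( - 1 )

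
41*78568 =3221288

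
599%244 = 111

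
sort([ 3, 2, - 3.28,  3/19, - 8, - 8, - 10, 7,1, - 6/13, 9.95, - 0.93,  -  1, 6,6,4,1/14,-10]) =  [ - 10, - 10, - 8, - 8, - 3.28, - 1,  -  0.93, - 6/13,1/14,3/19,1, 2,3, 4,6, 6,7,9.95]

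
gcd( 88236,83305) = 1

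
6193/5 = 6193/5=1238.60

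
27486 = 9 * 3054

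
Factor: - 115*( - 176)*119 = 2^4*5^1*7^1 * 11^1*17^1*23^1= 2408560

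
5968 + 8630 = 14598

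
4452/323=13 + 253/323 = 13.78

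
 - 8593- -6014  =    -  2579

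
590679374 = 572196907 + 18482467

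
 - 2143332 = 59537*(  -  36 ) 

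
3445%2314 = 1131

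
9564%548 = 248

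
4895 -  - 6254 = 11149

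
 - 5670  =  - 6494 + 824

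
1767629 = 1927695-160066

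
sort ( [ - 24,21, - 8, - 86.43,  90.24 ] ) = [ - 86.43, - 24, - 8, 21, 90.24] 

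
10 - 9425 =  - 9415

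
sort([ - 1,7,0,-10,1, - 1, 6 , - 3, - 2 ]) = [ - 10,- 3, - 2,  -  1 , - 1,0, 1,6,  7]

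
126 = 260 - 134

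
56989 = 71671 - 14682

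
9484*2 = 18968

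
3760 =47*80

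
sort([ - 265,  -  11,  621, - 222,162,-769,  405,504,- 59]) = [-769, - 265, - 222 ,- 59, - 11,162 , 405, 504, 621] 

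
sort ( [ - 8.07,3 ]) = [  -  8.07,3]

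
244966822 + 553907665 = 798874487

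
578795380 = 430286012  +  148509368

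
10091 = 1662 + 8429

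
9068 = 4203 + 4865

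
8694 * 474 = 4120956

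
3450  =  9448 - 5998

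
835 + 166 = 1001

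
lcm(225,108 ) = 2700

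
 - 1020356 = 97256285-98276641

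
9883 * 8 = 79064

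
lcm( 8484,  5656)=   16968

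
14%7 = 0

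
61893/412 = 61893/412 = 150.23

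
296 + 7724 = 8020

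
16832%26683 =16832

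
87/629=87/629 = 0.14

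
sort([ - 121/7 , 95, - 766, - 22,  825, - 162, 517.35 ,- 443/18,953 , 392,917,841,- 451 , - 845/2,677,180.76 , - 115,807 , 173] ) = [ - 766, - 451, - 845/2, -162, - 115,-443/18, - 22,-121/7, 95, 173,  180.76,392,517.35,677,807, 825,841, 917,953 ] 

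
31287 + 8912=40199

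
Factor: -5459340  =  -2^2*3^1*5^1*90989^1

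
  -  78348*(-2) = 156696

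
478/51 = 9 + 19/51 = 9.37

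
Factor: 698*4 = 2792 =2^3*349^1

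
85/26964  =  85/26964= 0.00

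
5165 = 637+4528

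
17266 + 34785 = 52051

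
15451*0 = 0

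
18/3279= 6/1093 = 0.01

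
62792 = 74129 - 11337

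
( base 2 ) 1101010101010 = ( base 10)6826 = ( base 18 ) 1314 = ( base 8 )15252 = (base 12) 3B4A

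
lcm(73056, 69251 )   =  6648096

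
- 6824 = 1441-8265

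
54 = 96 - 42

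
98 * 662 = 64876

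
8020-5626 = 2394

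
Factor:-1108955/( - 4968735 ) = 221791/993747 = 3^(- 1)*257^1 * 863^1*331249^(-1 ) 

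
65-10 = 55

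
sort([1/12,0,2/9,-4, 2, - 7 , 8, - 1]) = [ - 7,-4,- 1,  0,1/12,2/9,2,8 ] 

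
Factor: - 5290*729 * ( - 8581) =2^1*3^6*5^1 * 23^2*8581^1= 33091854210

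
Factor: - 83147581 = - 11^1*7558871^1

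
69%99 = 69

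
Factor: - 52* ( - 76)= 3952  =  2^4*13^1 *19^1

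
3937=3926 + 11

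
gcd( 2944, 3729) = 1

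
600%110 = 50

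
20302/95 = 213 + 67/95 = 213.71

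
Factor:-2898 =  - 2^1*3^2*7^1 * 23^1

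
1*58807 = 58807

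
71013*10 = 710130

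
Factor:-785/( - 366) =2^(-1 )*3^( - 1)*5^1*61^(-1)*157^1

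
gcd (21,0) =21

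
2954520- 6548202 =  - 3593682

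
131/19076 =131/19076 = 0.01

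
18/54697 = 18/54697  =  0.00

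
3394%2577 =817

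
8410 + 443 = 8853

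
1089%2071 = 1089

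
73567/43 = 73567/43 = 1710.86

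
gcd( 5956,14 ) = 2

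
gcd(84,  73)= 1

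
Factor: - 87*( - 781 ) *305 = 20723835 = 3^1*5^1 * 11^1 *29^1 * 61^1 * 71^1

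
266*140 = 37240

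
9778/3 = 3259+1/3 = 3259.33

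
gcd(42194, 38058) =2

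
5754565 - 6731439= -976874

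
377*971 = 366067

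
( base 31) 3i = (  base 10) 111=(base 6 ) 303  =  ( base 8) 157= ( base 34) 39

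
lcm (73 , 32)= 2336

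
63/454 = 63/454 = 0.14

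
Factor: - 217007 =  - 7^1 * 29^1*1069^1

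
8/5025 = 8/5025 = 0.00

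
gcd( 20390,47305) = 5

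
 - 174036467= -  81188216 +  - 92848251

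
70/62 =35/31=   1.13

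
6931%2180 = 391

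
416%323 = 93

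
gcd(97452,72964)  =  4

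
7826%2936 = 1954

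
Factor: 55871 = 55871^1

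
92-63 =29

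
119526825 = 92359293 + 27167532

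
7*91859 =643013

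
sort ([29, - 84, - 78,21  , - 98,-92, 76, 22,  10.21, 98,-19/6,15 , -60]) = [ - 98, - 92 ,-84, - 78,- 60,-19/6,10.21,  15,21,22, 29 , 76,  98]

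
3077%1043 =991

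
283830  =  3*94610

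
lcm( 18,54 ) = 54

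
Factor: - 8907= - 3^1*2969^1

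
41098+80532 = 121630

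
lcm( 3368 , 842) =3368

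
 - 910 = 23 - 933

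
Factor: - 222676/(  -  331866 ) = 622/927 = 2^1*3^( - 2 )*103^( - 1)*311^1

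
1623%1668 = 1623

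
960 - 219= 741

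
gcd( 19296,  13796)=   4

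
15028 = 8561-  -6467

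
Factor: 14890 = 2^1 *5^1*1489^1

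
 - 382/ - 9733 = 382/9733 = 0.04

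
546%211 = 124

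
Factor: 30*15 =2^1* 3^2*5^2=450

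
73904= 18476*4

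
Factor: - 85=- 5^1 * 17^1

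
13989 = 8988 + 5001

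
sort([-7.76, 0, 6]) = [ - 7.76, 0, 6 ] 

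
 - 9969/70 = - 143  +  41/70 = - 142.41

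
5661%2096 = 1469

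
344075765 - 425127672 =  - 81051907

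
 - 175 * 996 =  - 174300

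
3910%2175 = 1735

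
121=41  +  80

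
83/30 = 83/30 =2.77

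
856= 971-115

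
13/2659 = 13/2659 = 0.00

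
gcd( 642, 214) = 214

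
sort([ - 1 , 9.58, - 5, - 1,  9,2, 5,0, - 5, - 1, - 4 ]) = [ - 5, - 5, -4, - 1, - 1, - 1,  0,  2, 5, 9, 9.58] 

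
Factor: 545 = 5^1*109^1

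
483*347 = 167601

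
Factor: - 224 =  - 2^5*7^1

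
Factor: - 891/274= -2^(-1)*3^4*11^1*137^ ( - 1)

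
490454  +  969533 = 1459987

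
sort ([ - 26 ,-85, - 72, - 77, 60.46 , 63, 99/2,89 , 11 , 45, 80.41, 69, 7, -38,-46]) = [ - 85,-77, - 72, - 46 , - 38,-26, 7 , 11, 45,99/2, 60.46,  63,69,80.41,  89]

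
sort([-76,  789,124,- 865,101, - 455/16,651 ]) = [-865,- 76 ,  -  455/16 , 101, 124 , 651,789 ] 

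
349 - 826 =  - 477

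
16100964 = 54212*297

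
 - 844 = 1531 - 2375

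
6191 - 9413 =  - 3222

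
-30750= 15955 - 46705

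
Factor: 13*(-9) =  -3^2*13^1 = - 117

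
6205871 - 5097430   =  1108441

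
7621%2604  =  2413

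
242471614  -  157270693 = 85200921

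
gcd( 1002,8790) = 6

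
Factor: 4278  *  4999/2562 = 7^( - 1) * 23^1*31^1 * 61^ (  -  1) * 4999^1   =  3564287/427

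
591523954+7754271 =599278225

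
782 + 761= 1543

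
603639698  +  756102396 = 1359742094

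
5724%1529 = 1137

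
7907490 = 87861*90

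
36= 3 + 33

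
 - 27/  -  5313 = 9/1771  =  0.01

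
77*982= 75614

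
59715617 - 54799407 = 4916210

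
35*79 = 2765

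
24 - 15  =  9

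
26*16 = 416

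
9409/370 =9409/370 = 25.43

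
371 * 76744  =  28472024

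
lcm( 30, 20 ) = 60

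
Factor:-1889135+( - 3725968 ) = -5615103=- 3^1 * 13^1*143977^1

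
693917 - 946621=-252704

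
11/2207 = 11/2207 = 0.00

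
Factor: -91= - 7^1*13^1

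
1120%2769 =1120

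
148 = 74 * 2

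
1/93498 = 1/93498 = 0.00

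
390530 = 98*3985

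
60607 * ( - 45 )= -2727315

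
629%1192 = 629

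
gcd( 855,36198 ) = 9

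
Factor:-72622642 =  - 2^1*36311321^1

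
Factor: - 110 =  - 2^1*5^1*11^1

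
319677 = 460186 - 140509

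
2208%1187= 1021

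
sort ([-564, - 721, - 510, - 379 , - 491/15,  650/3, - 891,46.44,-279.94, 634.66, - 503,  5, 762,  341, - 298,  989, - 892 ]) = [  -  892, -891, - 721, - 564, - 510, - 503,-379, - 298, - 279.94, - 491/15,5,46.44  ,  650/3, 341, 634.66,762, 989]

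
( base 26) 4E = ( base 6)314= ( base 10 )118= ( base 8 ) 166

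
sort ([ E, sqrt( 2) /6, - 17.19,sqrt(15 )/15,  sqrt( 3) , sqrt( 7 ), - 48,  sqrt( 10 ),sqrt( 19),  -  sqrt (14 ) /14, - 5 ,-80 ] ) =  [  -  80, - 48, - 17.19 , - 5, - sqrt( 14) /14 , sqrt( 2 ) /6,sqrt (15) /15,sqrt ( 3),  sqrt( 7 ),E , sqrt( 10),sqrt(19) ]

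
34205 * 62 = 2120710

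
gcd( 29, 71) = 1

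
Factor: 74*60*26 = 2^4*3^1* 5^1*13^1*37^1 = 115440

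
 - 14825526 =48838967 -63664493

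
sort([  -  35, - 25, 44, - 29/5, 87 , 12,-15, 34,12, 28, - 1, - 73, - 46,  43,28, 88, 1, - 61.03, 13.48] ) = [ - 73,- 61.03,-46, - 35, - 25, - 15, - 29/5, - 1,1, 12, 12, 13.48, 28, 28,34,  43, 44, 87, 88 ]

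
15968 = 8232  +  7736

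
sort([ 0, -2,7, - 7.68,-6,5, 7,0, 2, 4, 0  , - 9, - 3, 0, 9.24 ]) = [ - 9, - 7.68, - 6, - 3,-2,  0, 0,0,0, 2,  4, 5 , 7, 7,9.24 ]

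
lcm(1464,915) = 7320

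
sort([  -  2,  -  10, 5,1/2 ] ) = [ - 10,-2 , 1/2, 5]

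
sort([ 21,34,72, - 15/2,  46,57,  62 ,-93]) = [ -93, - 15/2,21, 34,46,57,62, 72]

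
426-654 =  - 228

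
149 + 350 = 499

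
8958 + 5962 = 14920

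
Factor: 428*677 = 289756=2^2*107^1*677^1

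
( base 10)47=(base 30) 1H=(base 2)101111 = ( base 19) 29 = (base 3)1202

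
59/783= 59/783=0.08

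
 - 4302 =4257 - 8559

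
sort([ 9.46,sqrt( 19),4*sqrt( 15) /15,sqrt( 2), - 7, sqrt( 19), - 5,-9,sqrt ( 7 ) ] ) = [ - 9, - 7 , - 5, 4*sqrt (15)/15, sqrt(  2), sqrt( 7),  sqrt ( 19), sqrt( 19 ), 9.46 ] 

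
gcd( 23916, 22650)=6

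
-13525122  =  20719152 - 34244274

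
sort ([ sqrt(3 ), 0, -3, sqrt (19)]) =[ - 3,0 , sqrt(3) , sqrt( 19)]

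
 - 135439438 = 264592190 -400031628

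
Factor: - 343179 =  - 3^2 * 17^1*2243^1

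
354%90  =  84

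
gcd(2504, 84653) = 1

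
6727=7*961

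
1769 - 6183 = -4414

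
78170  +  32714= 110884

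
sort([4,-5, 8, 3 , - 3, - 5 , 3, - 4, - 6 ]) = [ - 6, - 5, - 5, - 4, - 3,3,3,4 , 8]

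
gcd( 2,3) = 1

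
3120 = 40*78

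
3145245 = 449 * 7005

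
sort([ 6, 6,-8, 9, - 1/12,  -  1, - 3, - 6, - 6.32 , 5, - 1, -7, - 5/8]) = [ -8, - 7, - 6.32, - 6,-3, - 1, - 1, - 5/8, - 1/12,5,6, 6, 9 ]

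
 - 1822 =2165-3987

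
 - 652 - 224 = -876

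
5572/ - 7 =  - 796/1  =  - 796.00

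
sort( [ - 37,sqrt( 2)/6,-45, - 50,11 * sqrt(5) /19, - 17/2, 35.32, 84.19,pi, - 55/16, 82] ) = [ - 50,-45 , - 37, - 17/2,-55/16,sqrt( 2 )/6,11*sqrt( 5 ) /19, pi, 35.32, 82, 84.19] 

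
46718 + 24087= 70805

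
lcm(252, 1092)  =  3276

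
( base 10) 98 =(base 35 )2S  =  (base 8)142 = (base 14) 70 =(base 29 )3b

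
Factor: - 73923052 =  - 2^2*  7^1*1193^1 *2213^1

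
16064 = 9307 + 6757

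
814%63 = 58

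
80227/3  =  80227/3 = 26742.33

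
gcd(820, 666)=2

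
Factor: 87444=2^2*3^2*7^1*347^1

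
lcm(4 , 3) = 12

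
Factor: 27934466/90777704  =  13967233/45388852  =  2^(  -  2 )* 7^1 *23^1*421^( - 1) * 26953^( - 1)*86753^1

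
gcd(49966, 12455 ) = 1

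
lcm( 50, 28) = 700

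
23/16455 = 23/16455 = 0.00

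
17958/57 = 315 + 1/19 = 315.05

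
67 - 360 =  - 293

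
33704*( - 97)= - 3269288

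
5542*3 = 16626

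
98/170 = 49/85 =0.58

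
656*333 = 218448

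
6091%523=338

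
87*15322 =1333014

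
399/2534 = 57/362 = 0.16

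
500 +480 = 980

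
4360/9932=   1090/2483 = 0.44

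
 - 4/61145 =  - 1 + 61141/61145 = - 0.00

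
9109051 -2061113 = 7047938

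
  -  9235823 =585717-9821540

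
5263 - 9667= - 4404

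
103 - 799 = -696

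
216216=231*936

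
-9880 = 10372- 20252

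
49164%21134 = 6896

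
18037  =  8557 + 9480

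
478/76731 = 478/76731 = 0.01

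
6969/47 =6969/47 = 148.28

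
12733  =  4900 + 7833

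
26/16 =1 + 5/8 = 1.62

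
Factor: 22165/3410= 2^( - 1)*13^1 = 13/2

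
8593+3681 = 12274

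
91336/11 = 8303 + 3/11 = 8303.27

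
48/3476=12/869 = 0.01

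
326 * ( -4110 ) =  - 1339860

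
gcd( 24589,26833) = 1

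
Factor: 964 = 2^2*241^1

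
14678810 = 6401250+8277560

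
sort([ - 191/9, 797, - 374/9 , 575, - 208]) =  [ - 208, - 374/9, - 191/9 , 575,797 ]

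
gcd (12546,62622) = 18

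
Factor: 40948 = 2^2*29^1*353^1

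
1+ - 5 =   -  4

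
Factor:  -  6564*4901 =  -2^2*3^1*13^2*29^1*547^1= -32170164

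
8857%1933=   1125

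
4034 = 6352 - 2318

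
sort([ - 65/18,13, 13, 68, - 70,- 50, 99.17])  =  [ -70,- 50, - 65/18, 13,13, 68,  99.17 ]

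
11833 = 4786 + 7047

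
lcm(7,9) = 63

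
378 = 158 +220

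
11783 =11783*1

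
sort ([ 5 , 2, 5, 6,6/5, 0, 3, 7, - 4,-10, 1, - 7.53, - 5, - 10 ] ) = [- 10, - 10 , - 7.53,-5, - 4,0, 1, 6/5, 2, 3,5, 5, 6, 7]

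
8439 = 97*87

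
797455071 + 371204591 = 1168659662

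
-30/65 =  - 1 + 7/13 = - 0.46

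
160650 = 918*175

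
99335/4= 24833 + 3/4 = 24833.75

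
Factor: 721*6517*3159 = 3^5*7^4*13^1*19^1*103^1 = 14843373363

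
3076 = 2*1538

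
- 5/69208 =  - 1+69203/69208 = -0.00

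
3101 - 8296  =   - 5195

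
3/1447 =3/1447 = 0.00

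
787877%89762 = 69781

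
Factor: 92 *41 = 3772=2^2*23^1*41^1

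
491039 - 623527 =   -  132488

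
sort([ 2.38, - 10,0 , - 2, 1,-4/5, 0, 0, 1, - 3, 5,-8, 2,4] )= [-10,-8,- 3,-2 ,- 4/5, 0, 0,0,  1, 1, 2, 2.38, 4 , 5]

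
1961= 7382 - 5421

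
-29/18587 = - 1 + 18558/18587 = -0.00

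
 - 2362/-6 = 1181/3 = 393.67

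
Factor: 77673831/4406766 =2^( - 1 )*7^ (-2) * 13^( - 1 )*1153^ (-1 )*25891277^1= 25891277/1468922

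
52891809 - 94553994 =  - 41662185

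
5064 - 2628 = 2436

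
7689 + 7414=15103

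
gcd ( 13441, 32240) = 1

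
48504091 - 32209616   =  16294475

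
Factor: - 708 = -2^2*3^1 * 59^1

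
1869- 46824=-44955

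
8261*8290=68483690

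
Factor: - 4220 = -2^2 * 5^1 * 211^1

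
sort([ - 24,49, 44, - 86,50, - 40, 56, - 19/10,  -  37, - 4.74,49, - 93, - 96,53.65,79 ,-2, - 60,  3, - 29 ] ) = [ -96,-93 , -86, - 60, - 40, - 37, - 29,-24, - 4.74, - 2, - 19/10,3, 44,49 , 49 , 50,53.65, 56,79]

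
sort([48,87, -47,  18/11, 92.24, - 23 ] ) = [ -47, - 23, 18/11,48, 87, 92.24]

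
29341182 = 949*30918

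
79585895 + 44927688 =124513583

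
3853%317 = 49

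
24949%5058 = 4717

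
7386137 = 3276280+4109857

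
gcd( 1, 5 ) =1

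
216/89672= 27/11209=0.00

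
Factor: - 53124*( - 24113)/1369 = 2^2 * 3^1*19^1 * 37^ ( - 2 )*233^1  *  24113^1= 1280979012/1369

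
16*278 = 4448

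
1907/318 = 1907/318 = 6.00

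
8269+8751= 17020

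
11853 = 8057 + 3796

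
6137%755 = 97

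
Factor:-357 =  - 3^1*7^1*17^1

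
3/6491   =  3/6491 = 0.00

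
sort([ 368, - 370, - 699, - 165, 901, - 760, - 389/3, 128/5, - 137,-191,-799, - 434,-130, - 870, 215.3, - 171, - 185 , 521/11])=[- 870, - 799, - 760, - 699,-434 , - 370, - 191, - 185, - 171, - 165, - 137, - 130, - 389/3,128/5, 521/11 , 215.3,368, 901] 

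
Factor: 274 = 2^1*137^1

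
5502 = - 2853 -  - 8355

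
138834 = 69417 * 2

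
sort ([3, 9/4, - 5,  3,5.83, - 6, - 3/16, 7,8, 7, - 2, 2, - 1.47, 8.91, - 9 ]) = [-9, - 6,  -  5, - 2, -1.47, - 3/16, 2,9/4,3, 3,5.83, 7, 7, 8, 8.91 ]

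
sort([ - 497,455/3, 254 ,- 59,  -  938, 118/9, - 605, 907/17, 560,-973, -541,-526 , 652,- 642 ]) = [ - 973 ,-938,  -  642, - 605,  -  541, - 526, - 497, - 59,118/9, 907/17,  455/3 , 254,560,652] 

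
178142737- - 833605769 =1011748506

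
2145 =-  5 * (-429)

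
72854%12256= 11574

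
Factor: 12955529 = 73^1*177473^1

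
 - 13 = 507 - 520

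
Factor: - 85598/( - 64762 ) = 42799/32381 = 127^1*337^1*32381^( - 1)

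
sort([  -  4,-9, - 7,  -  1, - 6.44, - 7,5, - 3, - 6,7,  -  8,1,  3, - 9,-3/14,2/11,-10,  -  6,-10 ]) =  [-10,-10, - 9, - 9,-8,-7,  -  7, - 6.44,-6, - 6, - 4, - 3, - 1,  -  3/14,2/11,1,3,5,7 ] 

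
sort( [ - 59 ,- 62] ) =[ - 62,-59]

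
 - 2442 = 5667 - 8109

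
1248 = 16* 78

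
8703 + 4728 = 13431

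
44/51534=22/25767 = 0.00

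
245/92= 245/92= 2.66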